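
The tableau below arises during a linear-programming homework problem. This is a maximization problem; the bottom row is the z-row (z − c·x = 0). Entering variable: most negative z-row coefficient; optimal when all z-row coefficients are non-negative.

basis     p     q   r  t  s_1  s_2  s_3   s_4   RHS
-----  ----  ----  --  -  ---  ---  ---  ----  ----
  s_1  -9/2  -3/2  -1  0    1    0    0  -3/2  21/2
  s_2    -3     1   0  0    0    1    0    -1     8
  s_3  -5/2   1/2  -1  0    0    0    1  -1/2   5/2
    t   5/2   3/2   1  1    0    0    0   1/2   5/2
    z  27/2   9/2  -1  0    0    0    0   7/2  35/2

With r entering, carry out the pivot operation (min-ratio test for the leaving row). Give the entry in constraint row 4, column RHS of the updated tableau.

5/2

Ratio test on column r — row 1: entry -1 ≤ 0; row 2: entry 0 ≤ 0; row 3: entry -1 ≤ 0; row 4: (5/2)/1 = 5/2. Minimum is 5/2 at row 4 (t leaves); pivot element 1.
Divide row 4 by 1; eliminate column r from the other rows.
In the new row 4, the RHS entry is the old entry divided by the pivot: (5/2)/1 = 5/2.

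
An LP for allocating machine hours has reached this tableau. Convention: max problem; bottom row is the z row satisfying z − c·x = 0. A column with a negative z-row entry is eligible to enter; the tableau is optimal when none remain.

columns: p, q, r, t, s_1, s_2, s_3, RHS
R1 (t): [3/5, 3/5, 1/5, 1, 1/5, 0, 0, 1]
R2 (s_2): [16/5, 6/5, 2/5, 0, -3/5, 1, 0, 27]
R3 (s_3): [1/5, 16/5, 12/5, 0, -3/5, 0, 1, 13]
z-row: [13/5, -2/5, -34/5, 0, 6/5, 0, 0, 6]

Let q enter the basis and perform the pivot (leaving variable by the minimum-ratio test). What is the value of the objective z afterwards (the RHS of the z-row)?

Ratio test on column q — row 1: 1/(3/5) = 5/3; row 2: 27/(6/5) = 45/2; row 3: 13/(16/5) = 65/16. Minimum is 5/3 at row 1 (t leaves); pivot element 3/5.
Pivot on row 1; the z-row RHS becomes 6 − (-2/5)·(5/3) = 20/3.

20/3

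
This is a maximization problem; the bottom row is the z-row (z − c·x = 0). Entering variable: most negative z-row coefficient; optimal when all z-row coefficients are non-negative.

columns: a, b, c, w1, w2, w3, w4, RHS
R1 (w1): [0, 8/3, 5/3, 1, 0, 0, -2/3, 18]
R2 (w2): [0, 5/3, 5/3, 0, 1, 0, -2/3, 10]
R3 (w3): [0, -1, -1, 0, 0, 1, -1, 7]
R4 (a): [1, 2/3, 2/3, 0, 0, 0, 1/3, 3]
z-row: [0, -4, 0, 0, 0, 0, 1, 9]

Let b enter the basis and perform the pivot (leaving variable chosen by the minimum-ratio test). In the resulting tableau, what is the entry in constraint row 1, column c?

Ratio test on column b — row 1: 18/(8/3) = 27/4; row 2: 10/(5/3) = 6; row 3: entry -1 ≤ 0; row 4: 3/(2/3) = 9/2. Minimum is 9/2 at row 4 (a leaves); pivot element 2/3.
Divide row 4 by 2/3; eliminate column b from the other rows.
Row 1 update in column c: 5/3 − (8/3)·1 = -1.

-1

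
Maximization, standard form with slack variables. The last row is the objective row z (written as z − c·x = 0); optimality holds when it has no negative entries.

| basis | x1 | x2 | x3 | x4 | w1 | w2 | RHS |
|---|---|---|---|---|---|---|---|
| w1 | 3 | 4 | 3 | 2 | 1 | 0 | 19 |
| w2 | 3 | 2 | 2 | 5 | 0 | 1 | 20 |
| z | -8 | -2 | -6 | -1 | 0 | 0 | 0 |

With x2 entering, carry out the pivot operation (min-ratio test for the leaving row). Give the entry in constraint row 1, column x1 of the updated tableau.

Ratio test on column x2 — row 1: 19/4 = 19/4; row 2: 20/2 = 10. Minimum is 19/4 at row 1 (w1 leaves); pivot element 4.
Divide row 1 by 4; eliminate column x2 from the other rows.
In the new row 1, the x1 entry is the old entry divided by the pivot: 3/4 = 3/4.

3/4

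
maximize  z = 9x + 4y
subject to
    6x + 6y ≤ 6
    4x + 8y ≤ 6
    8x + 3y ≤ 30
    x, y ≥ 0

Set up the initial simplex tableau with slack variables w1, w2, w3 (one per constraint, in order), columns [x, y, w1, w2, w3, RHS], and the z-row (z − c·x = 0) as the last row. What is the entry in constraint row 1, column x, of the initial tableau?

6

Constraint 1 has coefficient 6 on x.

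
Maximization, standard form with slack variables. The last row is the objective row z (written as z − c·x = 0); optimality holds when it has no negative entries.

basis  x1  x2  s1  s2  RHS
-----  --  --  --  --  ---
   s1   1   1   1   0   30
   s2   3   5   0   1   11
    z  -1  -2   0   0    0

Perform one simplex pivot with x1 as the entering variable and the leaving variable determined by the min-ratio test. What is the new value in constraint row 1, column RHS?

Ratio test on column x1 — row 1: 30/1 = 30; row 2: 11/3 = 11/3. Minimum is 11/3 at row 2 (s2 leaves); pivot element 3.
Divide row 2 by 3; eliminate column x1 from the other rows.
Row 1 update in column RHS: 30 − 1·(11/3) = 79/3.

79/3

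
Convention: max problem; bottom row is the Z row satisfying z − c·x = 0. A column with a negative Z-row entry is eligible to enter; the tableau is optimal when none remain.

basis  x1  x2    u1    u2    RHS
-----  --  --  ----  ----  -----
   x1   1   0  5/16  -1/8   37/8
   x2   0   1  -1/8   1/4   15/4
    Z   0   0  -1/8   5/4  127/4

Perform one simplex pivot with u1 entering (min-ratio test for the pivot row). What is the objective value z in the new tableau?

Ratio test on column u1 — row 1: (37/8)/(5/16) = 74/5; row 2: entry -1/8 ≤ 0. Minimum is 74/5 at row 1 (x1 leaves); pivot element 5/16.
Pivot on row 1; the Z-row RHS becomes 127/4 − (-1/8)·(74/5) = 168/5.

168/5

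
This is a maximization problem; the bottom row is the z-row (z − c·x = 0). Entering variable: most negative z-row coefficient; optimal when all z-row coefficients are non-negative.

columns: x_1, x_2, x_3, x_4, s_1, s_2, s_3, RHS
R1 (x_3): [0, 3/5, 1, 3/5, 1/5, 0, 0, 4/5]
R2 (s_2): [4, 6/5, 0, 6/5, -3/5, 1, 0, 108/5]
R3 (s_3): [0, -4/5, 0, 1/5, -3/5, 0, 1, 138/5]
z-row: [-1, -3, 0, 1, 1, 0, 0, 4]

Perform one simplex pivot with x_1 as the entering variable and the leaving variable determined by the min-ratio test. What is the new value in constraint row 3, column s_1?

Ratio test on column x_1 — row 1: entry 0 ≤ 0; row 2: (108/5)/4 = 27/5; row 3: entry 0 ≤ 0. Minimum is 27/5 at row 2 (s_2 leaves); pivot element 4.
Divide row 2 by 4; eliminate column x_1 from the other rows.
Row 3 update in column s_1: -3/5 − 0·(-3/20) = -3/5.

-3/5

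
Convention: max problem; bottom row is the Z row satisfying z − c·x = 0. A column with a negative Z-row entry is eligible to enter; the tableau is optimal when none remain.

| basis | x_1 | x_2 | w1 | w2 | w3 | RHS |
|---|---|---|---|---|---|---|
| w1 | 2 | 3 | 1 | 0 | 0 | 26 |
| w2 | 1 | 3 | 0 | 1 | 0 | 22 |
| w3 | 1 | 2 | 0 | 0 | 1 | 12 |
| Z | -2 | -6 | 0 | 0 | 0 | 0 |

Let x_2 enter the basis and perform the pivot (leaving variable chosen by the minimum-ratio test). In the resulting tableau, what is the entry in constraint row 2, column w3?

Ratio test on column x_2 — row 1: 26/3 = 26/3; row 2: 22/3 = 22/3; row 3: 12/2 = 6. Minimum is 6 at row 3 (w3 leaves); pivot element 2.
Divide row 3 by 2; eliminate column x_2 from the other rows.
Row 2 update in column w3: 0 − 3·(1/2) = -3/2.

-3/2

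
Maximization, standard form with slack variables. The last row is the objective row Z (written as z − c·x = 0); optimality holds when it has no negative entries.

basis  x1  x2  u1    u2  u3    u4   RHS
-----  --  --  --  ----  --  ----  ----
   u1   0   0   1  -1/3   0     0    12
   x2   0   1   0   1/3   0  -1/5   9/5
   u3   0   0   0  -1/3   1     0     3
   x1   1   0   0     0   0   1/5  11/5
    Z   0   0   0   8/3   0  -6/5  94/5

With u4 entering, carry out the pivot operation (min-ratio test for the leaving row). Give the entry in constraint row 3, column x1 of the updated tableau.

Ratio test on column u4 — row 1: entry 0 ≤ 0; row 2: entry -1/5 ≤ 0; row 3: entry 0 ≤ 0; row 4: (11/5)/(1/5) = 11. Minimum is 11 at row 4 (x1 leaves); pivot element 1/5.
Divide row 4 by 1/5; eliminate column u4 from the other rows.
Row 3 update in column x1: 0 − 0·5 = 0.

0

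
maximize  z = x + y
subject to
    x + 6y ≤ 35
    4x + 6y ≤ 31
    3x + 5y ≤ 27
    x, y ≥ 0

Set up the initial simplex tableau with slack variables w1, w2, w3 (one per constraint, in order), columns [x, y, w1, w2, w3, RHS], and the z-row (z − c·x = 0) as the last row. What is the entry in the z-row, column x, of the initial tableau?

-1

The z-row carries the negated objective coefficients: the x entry is -1.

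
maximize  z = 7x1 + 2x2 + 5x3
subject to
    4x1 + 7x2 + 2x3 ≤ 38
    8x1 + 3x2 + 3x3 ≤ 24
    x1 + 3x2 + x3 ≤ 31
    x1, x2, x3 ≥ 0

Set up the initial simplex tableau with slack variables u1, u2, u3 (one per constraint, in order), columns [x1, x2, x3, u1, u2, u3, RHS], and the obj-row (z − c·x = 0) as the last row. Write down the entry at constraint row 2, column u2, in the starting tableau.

1

Slack u2 belongs to constraint 2; its column is the unit vector e_2, so the entry in row 2 is 1.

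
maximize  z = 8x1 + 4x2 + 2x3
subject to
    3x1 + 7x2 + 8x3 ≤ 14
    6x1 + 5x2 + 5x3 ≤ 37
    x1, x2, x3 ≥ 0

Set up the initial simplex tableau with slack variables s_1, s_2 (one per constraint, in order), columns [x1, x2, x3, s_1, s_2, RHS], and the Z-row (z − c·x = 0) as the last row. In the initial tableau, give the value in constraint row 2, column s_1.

Slack s_1 belongs to constraint 1; its column is the unit vector e_1, so the entry in row 2 is 0.

0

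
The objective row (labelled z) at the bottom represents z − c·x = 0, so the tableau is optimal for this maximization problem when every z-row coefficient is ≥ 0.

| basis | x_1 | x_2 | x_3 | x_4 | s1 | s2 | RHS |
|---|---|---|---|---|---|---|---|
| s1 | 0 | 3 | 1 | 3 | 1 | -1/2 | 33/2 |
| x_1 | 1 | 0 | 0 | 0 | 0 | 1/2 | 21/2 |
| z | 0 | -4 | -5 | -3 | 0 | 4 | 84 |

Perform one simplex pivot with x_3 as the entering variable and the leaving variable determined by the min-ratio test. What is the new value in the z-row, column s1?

Ratio test on column x_3 — row 1: (33/2)/1 = 33/2; row 2: entry 0 ≤ 0. Minimum is 33/2 at row 1 (s1 leaves); pivot element 1.
Divide row 1 by 1; eliminate column x_3 from the other rows.
z-row update in column s1: 0 − (-5)·1 = 5.

5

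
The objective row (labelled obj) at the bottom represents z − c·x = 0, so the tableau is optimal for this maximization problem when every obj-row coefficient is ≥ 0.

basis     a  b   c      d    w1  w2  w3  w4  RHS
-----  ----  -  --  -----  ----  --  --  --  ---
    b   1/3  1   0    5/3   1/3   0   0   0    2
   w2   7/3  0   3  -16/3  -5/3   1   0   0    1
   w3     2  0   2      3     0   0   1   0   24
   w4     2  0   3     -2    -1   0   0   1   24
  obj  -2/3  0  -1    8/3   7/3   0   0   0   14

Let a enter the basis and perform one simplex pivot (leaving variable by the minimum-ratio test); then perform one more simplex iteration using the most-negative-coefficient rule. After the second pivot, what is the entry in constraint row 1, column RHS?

Ratio test on column a — row 1: 2/(1/3) = 6; row 2: 1/(7/3) = 3/7; row 3: 24/2 = 12; row 4: 24/2 = 12. Minimum is 3/7 at row 2 (w2 leaves); pivot element 7/3.
Divide row 2 by 7/3; eliminate column a from the other rows.
Second iteration: most negative obj-row entry is -1/7 in column c, so c enters.
Ratio test on column c — row 1: entry -3/7 ≤ 0; row 2: (3/7)/(9/7) = 1/3; row 3: entry -4/7 ≤ 0; row 4: (162/7)/(3/7) = 54. Minimum is 1/3 at row 2 (a leaves); pivot element 9/7.
Divide row 2 by 9/7; eliminate column c from the other rows.
After both pivots, the entry at constraint row 1, column RHS is 2.

2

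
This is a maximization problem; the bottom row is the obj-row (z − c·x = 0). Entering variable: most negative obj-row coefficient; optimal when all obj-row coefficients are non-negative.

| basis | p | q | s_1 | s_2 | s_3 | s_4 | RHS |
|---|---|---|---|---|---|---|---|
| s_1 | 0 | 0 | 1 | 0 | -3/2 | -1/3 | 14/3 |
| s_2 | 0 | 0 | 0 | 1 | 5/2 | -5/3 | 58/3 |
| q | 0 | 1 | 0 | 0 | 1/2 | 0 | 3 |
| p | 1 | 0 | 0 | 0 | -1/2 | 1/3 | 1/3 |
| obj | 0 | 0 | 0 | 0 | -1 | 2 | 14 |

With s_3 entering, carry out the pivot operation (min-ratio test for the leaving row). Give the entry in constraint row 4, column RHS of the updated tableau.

10/3

Ratio test on column s_3 — row 1: entry -3/2 ≤ 0; row 2: (58/3)/(5/2) = 116/15; row 3: 3/(1/2) = 6; row 4: entry -1/2 ≤ 0. Minimum is 6 at row 3 (q leaves); pivot element 1/2.
Divide row 3 by 1/2; eliminate column s_3 from the other rows.
Row 4 update in column RHS: 1/3 − (-1/2)·6 = 10/3.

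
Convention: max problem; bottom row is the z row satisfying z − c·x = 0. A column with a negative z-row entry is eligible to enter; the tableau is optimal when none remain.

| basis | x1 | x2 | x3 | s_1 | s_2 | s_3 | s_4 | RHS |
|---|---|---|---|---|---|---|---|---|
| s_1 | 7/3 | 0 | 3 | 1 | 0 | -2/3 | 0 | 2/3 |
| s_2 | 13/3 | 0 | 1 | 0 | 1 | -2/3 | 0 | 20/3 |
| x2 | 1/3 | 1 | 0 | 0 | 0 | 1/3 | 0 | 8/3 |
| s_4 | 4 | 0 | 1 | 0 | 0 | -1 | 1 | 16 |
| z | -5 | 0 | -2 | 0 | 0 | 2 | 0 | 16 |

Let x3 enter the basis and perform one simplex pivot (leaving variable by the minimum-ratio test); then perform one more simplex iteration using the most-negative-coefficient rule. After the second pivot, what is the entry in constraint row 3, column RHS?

18/7

Ratio test on column x3 — row 1: (2/3)/3 = 2/9; row 2: (20/3)/1 = 20/3; row 3: entry 0 ≤ 0; row 4: 16/1 = 16. Minimum is 2/9 at row 1 (s_1 leaves); pivot element 3.
Divide row 1 by 3; eliminate column x3 from the other rows.
Second iteration: most negative z-row entry is -31/9 in column x1, so x1 enters.
Ratio test on column x1 — row 1: (2/9)/(7/9) = 2/7; row 2: (58/9)/(32/9) = 29/16; row 3: (8/3)/(1/3) = 8; row 4: (142/9)/(29/9) = 142/29. Minimum is 2/7 at row 1 (x3 leaves); pivot element 7/9.
Divide row 1 by 7/9; eliminate column x1 from the other rows.
After both pivots, the entry at constraint row 3, column RHS is 18/7.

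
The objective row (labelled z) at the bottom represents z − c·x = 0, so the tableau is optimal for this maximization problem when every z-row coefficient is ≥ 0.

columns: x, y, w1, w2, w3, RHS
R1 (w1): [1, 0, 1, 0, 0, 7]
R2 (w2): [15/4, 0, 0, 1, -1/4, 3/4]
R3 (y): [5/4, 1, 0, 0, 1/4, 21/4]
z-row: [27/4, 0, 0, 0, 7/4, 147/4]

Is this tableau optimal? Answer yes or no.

Every z-row coefficient is ≥ 0, so the tableau is optimal.

yes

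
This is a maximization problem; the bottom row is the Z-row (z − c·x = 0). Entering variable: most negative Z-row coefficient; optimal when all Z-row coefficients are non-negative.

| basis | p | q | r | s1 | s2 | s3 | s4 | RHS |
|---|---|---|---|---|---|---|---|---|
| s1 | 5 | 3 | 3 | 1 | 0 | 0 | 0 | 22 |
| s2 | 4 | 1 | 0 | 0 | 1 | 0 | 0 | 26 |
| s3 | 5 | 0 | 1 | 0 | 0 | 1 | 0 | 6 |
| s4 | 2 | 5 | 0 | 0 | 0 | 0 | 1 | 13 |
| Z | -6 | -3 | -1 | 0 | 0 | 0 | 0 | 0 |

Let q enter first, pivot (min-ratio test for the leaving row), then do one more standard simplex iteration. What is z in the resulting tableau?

Ratio test on column q — row 1: 22/3 = 22/3; row 2: 26/1 = 26; row 3: entry 0 ≤ 0; row 4: 13/5 = 13/5. Minimum is 13/5 at row 4 (s4 leaves); pivot element 5.
Pivot on row 4; the Z-row RHS becomes 0 − (-3)·(13/5) = 39/5.
Next entering variable (most negative Z-row entry -24/5): p.
Ratio test on column p — row 1: (71/5)/(19/5) = 71/19; row 2: (117/5)/(18/5) = 13/2; row 3: 6/5 = 6/5; row 4: (13/5)/(2/5) = 13/2. Minimum is 6/5 at row 3 (s3 leaves); pivot element 5.
After the second pivot the Z-row RHS is 39/5 − (-24/5)·(6/5) = 339/25.

339/25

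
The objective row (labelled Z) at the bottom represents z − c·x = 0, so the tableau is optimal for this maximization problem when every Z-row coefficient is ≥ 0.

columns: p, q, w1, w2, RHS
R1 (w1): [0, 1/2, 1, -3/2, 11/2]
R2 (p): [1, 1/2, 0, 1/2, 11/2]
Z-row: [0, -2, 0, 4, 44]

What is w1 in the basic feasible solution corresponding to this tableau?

w1 is basic (row 1); its value is the RHS of that row, 11/2.

11/2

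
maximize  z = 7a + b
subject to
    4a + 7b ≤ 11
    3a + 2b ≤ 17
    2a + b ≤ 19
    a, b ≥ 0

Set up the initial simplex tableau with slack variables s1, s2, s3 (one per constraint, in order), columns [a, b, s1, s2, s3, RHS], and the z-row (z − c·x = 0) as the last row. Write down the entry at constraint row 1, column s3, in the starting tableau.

Slack s3 belongs to constraint 3; its column is the unit vector e_3, so the entry in row 1 is 0.

0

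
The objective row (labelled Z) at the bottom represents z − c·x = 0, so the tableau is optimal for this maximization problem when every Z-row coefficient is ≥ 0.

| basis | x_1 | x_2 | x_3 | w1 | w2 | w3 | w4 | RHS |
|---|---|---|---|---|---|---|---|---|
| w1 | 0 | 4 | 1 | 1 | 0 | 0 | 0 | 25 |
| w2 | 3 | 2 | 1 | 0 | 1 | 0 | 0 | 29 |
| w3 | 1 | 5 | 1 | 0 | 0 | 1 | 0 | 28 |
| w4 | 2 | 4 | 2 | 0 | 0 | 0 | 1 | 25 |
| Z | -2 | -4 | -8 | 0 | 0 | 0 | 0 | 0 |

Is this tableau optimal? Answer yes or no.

The Z-row has a negative entry -8 in column x_3, so it is not optimal.

no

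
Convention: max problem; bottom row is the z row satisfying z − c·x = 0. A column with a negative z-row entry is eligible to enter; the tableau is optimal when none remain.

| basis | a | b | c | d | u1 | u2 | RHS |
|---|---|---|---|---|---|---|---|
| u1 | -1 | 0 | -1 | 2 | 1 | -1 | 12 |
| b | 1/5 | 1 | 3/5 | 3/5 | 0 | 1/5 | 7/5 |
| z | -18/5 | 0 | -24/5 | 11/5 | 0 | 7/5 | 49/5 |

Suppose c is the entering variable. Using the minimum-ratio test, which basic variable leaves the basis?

b

Column c entries and ratios — u1: -1 ≤ 0, skip; b: (7/5)/(3/5) = 7/3.
Smallest ratio is 7/3 in the row of b, so b leaves.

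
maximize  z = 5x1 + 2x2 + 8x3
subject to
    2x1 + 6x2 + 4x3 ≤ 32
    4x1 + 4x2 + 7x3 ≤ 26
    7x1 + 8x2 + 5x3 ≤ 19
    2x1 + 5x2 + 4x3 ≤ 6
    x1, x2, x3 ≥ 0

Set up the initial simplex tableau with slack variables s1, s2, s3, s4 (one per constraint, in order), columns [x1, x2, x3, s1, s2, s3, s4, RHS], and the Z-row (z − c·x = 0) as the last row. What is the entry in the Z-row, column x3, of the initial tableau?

-8

The Z-row carries the negated objective coefficients: the x3 entry is -8.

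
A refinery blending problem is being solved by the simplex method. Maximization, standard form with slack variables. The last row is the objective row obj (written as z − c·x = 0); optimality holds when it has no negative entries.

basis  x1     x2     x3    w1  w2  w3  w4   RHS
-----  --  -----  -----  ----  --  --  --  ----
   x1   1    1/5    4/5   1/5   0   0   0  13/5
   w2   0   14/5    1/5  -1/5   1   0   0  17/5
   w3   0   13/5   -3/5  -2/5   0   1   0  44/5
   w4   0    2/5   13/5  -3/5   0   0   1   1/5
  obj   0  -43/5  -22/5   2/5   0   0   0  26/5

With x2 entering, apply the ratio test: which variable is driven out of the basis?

w4

Column x2 entries and ratios — x1: (13/5)/(1/5) = 13; w2: (17/5)/(14/5) = 17/14; w3: (44/5)/(13/5) = 44/13; w4: (1/5)/(2/5) = 1/2.
Smallest ratio is 1/2 in the row of w4, so w4 leaves.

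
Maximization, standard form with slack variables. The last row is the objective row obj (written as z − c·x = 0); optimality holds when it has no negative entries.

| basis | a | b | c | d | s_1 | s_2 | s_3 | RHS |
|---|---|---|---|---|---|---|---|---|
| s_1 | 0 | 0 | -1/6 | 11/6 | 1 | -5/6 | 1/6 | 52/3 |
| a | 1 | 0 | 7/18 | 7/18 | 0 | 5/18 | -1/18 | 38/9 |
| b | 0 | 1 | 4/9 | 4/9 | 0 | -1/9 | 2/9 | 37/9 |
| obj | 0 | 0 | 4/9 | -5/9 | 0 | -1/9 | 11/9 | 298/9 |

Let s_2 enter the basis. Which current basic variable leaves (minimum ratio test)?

Column s_2 entries and ratios — s_1: -5/6 ≤ 0, skip; a: (38/9)/(5/18) = 76/5; b: -1/9 ≤ 0, skip.
Smallest ratio is 76/5 in the row of a, so a leaves.

a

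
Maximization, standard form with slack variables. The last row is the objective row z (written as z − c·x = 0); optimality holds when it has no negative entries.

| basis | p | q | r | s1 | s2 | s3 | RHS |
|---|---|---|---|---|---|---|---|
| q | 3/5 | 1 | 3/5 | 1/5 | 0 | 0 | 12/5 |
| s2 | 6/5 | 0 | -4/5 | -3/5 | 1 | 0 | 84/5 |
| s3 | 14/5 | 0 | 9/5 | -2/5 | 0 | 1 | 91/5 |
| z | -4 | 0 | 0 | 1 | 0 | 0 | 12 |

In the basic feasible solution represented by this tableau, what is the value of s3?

91/5

s3 is basic (row 3); its value is the RHS of that row, 91/5.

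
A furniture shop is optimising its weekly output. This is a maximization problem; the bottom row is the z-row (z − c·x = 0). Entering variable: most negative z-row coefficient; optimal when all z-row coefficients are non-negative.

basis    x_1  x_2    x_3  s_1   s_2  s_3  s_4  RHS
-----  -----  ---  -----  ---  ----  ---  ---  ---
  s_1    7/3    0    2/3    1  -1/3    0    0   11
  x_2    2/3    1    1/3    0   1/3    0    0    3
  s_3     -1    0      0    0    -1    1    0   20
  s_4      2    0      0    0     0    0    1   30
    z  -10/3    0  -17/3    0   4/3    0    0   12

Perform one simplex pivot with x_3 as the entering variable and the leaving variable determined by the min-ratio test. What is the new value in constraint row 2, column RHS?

9

Ratio test on column x_3 — row 1: 11/(2/3) = 33/2; row 2: 3/(1/3) = 9; row 3: entry 0 ≤ 0; row 4: entry 0 ≤ 0. Minimum is 9 at row 2 (x_2 leaves); pivot element 1/3.
Divide row 2 by 1/3; eliminate column x_3 from the other rows.
In the new row 2, the RHS entry is the old entry divided by the pivot: 3/(1/3) = 9.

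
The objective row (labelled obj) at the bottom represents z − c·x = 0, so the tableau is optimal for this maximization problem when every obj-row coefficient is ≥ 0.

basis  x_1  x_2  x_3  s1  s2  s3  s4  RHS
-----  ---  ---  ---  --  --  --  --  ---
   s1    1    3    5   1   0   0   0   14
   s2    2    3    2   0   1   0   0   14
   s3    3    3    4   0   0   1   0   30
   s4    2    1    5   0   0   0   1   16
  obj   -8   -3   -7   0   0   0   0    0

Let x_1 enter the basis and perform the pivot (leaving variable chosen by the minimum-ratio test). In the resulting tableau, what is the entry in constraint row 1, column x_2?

3/2

Ratio test on column x_1 — row 1: 14/1 = 14; row 2: 14/2 = 7; row 3: 30/3 = 10; row 4: 16/2 = 8. Minimum is 7 at row 2 (s2 leaves); pivot element 2.
Divide row 2 by 2; eliminate column x_1 from the other rows.
Row 1 update in column x_2: 3 − 1·(3/2) = 3/2.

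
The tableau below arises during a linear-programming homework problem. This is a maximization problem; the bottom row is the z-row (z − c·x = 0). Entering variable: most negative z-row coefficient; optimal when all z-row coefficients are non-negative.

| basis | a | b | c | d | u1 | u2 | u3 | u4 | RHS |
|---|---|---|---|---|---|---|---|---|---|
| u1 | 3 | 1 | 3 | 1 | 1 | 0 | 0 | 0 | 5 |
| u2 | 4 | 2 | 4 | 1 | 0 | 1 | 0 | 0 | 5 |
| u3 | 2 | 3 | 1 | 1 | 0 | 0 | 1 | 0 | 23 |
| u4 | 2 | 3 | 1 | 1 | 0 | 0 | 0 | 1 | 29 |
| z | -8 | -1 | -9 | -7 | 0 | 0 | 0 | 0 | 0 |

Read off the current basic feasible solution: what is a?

0

a is not in the basis, so in the current basic feasible solution a = 0.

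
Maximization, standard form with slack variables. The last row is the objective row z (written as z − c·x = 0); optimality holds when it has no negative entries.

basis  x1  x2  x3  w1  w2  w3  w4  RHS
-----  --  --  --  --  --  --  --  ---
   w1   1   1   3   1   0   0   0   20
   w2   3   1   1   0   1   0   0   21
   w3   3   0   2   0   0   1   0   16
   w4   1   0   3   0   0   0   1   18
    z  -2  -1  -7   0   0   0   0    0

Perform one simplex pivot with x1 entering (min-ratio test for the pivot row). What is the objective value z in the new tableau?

32/3

Ratio test on column x1 — row 1: 20/1 = 20; row 2: 21/3 = 7; row 3: 16/3 = 16/3; row 4: 18/1 = 18. Minimum is 16/3 at row 3 (w3 leaves); pivot element 3.
Pivot on row 3; the z-row RHS becomes 0 − (-2)·(16/3) = 32/3.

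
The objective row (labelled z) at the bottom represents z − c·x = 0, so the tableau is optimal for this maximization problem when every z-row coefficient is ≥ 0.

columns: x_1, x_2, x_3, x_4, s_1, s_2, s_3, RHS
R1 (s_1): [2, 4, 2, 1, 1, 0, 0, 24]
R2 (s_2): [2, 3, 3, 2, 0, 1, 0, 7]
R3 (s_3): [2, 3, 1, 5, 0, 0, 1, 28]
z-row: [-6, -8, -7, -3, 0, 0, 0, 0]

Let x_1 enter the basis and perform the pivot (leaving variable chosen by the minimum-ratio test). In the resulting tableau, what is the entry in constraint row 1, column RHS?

Ratio test on column x_1 — row 1: 24/2 = 12; row 2: 7/2 = 7/2; row 3: 28/2 = 14. Minimum is 7/2 at row 2 (s_2 leaves); pivot element 2.
Divide row 2 by 2; eliminate column x_1 from the other rows.
Row 1 update in column RHS: 24 − 2·(7/2) = 17.

17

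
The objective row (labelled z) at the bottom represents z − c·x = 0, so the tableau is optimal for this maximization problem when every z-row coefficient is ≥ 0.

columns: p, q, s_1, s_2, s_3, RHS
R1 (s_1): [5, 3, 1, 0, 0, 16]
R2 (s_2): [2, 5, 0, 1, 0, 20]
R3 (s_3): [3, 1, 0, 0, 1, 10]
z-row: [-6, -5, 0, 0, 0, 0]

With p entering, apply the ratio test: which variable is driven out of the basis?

Column p entries and ratios — s_1: 16/5 = 16/5; s_2: 20/2 = 10; s_3: 10/3 = 10/3.
Smallest ratio is 16/5 in the row of s_1, so s_1 leaves.

s_1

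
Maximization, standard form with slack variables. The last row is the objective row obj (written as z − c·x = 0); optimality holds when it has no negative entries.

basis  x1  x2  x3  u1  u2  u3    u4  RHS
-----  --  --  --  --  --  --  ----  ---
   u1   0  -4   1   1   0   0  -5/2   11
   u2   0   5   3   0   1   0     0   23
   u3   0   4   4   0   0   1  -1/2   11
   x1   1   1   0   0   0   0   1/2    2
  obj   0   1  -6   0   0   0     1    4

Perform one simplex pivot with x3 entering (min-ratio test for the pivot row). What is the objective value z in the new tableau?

Ratio test on column x3 — row 1: 11/1 = 11; row 2: 23/3 = 23/3; row 3: 11/4 = 11/4; row 4: entry 0 ≤ 0. Minimum is 11/4 at row 3 (u3 leaves); pivot element 4.
Pivot on row 3; the obj-row RHS becomes 4 − (-6)·(11/4) = 41/2.

41/2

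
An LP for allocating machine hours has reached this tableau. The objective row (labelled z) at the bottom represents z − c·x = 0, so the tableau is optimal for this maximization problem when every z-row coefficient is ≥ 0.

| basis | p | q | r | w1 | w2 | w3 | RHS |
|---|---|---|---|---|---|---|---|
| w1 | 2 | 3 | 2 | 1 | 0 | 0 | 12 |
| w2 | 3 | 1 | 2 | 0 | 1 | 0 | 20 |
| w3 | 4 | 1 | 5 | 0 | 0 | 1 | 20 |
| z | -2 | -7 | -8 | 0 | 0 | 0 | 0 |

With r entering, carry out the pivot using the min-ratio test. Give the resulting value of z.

Ratio test on column r — row 1: 12/2 = 6; row 2: 20/2 = 10; row 3: 20/5 = 4. Minimum is 4 at row 3 (w3 leaves); pivot element 5.
Pivot on row 3; the z-row RHS becomes 0 − (-8)·4 = 32.

32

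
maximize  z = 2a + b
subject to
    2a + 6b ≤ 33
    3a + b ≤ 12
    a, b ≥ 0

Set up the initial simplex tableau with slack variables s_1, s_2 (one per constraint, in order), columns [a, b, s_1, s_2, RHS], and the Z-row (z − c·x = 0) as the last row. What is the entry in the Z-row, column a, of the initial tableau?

-2

The Z-row carries the negated objective coefficients: the a entry is -2.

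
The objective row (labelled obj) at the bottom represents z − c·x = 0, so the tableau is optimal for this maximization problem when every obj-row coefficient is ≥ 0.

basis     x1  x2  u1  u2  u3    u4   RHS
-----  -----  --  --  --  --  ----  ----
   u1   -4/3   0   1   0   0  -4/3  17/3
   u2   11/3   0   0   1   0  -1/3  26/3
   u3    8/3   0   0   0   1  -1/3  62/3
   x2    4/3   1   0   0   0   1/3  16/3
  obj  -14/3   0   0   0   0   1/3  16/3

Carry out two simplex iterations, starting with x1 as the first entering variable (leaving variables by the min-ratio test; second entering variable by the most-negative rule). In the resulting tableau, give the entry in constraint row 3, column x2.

Ratio test on column x1 — row 1: entry -4/3 ≤ 0; row 2: (26/3)/(11/3) = 26/11; row 3: (62/3)/(8/3) = 31/4; row 4: (16/3)/(4/3) = 4. Minimum is 26/11 at row 2 (u2 leaves); pivot element 11/3.
Divide row 2 by 11/3; eliminate column x1 from the other rows.
Second iteration: most negative obj-row entry is -1/11 in column u4, so u4 enters.
Ratio test on column u4 — row 1: entry -16/11 ≤ 0; row 2: entry -1/11 ≤ 0; row 3: entry -1/11 ≤ 0; row 4: (24/11)/(5/11) = 24/5. Minimum is 24/5 at row 4 (x2 leaves); pivot element 5/11.
Divide row 4 by 5/11; eliminate column u4 from the other rows.
After both pivots, the entry at constraint row 3, column x2 is 1/5.

1/5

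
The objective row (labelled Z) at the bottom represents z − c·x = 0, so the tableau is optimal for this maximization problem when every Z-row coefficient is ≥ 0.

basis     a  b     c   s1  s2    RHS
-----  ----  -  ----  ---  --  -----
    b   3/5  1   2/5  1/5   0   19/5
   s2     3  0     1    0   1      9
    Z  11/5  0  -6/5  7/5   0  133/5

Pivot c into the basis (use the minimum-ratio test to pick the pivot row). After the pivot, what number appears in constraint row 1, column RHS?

Ratio test on column c — row 1: (19/5)/(2/5) = 19/2; row 2: 9/1 = 9. Minimum is 9 at row 2 (s2 leaves); pivot element 1.
Divide row 2 by 1; eliminate column c from the other rows.
Row 1 update in column RHS: 19/5 − (2/5)·9 = 1/5.

1/5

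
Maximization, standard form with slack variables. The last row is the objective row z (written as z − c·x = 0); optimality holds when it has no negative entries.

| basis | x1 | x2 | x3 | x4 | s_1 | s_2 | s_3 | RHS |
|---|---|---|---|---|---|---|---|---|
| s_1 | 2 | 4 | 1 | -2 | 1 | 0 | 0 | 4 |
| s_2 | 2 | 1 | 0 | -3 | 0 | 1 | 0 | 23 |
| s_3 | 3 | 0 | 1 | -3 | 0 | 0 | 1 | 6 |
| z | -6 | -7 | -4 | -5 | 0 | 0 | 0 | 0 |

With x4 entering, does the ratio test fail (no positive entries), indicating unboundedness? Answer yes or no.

Every constraint-row entry in column x4 is ≤ 0, so increasing x4 is unbounded.

yes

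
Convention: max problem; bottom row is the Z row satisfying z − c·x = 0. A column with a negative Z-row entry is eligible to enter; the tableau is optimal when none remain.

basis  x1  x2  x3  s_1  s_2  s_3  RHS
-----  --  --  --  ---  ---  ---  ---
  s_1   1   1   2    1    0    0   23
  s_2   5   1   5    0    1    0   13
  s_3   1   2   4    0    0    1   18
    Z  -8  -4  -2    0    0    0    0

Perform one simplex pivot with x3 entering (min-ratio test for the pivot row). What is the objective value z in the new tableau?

Ratio test on column x3 — row 1: 23/2 = 23/2; row 2: 13/5 = 13/5; row 3: 18/4 = 9/2. Minimum is 13/5 at row 2 (s_2 leaves); pivot element 5.
Pivot on row 2; the Z-row RHS becomes 0 − (-2)·(13/5) = 26/5.

26/5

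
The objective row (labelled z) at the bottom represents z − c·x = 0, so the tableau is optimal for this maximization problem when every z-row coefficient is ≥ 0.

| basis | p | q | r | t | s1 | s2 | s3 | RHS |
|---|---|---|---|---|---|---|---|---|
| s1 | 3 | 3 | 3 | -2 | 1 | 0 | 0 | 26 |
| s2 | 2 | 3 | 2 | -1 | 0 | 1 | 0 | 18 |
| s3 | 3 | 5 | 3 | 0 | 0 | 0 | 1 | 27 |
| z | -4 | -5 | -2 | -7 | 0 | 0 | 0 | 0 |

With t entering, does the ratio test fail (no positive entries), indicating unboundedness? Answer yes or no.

Every constraint-row entry in column t is ≤ 0, so increasing t is unbounded.

yes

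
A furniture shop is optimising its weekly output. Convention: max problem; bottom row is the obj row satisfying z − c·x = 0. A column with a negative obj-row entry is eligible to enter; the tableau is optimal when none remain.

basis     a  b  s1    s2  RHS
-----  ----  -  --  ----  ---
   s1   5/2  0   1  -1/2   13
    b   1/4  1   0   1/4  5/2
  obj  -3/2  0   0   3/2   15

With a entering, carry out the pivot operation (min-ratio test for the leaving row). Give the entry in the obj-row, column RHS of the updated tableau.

114/5

Ratio test on column a — row 1: 13/(5/2) = 26/5; row 2: (5/2)/(1/4) = 10. Minimum is 26/5 at row 1 (s1 leaves); pivot element 5/2.
Divide row 1 by 5/2; eliminate column a from the other rows.
obj-row update in column RHS: 15 − (-3/2)·(26/5) = 114/5.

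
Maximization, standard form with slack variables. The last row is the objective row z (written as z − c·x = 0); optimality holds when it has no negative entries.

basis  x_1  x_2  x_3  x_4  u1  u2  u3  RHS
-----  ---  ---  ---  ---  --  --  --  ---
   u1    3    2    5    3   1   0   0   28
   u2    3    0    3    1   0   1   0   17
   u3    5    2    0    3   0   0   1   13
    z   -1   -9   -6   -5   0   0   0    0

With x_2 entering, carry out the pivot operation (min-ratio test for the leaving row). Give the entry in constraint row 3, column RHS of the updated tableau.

13/2

Ratio test on column x_2 — row 1: 28/2 = 14; row 2: entry 0 ≤ 0; row 3: 13/2 = 13/2. Minimum is 13/2 at row 3 (u3 leaves); pivot element 2.
Divide row 3 by 2; eliminate column x_2 from the other rows.
In the new row 3, the RHS entry is the old entry divided by the pivot: 13/2 = 13/2.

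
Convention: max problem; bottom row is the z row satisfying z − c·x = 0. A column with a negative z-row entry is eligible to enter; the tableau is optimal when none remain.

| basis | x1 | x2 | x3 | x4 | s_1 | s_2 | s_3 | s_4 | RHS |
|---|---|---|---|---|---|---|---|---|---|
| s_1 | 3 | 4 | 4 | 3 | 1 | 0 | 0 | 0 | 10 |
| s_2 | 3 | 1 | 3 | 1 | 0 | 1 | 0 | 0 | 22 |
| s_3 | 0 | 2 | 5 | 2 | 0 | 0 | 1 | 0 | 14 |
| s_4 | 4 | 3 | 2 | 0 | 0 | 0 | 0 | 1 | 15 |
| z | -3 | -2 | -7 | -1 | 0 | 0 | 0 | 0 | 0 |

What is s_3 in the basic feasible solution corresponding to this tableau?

s_3 is basic (row 3); its value is the RHS of that row, 14.

14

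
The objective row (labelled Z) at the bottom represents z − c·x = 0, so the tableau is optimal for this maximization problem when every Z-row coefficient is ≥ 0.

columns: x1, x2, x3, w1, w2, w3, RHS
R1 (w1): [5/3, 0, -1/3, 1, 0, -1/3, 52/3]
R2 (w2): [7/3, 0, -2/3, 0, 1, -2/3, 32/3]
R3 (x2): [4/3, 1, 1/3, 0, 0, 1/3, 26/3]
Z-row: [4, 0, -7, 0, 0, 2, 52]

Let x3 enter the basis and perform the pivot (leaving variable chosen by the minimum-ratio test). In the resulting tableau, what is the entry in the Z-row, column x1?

Ratio test on column x3 — row 1: entry -1/3 ≤ 0; row 2: entry -2/3 ≤ 0; row 3: (26/3)/(1/3) = 26. Minimum is 26 at row 3 (x2 leaves); pivot element 1/3.
Divide row 3 by 1/3; eliminate column x3 from the other rows.
Z-row update in column x1: 4 − (-7)·4 = 32.

32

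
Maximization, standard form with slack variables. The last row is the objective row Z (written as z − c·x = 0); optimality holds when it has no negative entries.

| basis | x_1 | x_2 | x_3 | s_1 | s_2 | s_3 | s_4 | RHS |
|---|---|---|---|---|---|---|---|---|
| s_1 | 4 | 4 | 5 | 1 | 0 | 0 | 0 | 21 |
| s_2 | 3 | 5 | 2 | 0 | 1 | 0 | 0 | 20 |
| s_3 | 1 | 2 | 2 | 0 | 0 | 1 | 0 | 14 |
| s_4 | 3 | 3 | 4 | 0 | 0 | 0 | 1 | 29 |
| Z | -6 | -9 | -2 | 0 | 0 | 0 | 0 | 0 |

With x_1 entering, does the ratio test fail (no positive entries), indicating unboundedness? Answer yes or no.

Column x_1 has positive entries in row(s) 1, 2, 3, 4, so the ratio test bounds it — not unbounded.

no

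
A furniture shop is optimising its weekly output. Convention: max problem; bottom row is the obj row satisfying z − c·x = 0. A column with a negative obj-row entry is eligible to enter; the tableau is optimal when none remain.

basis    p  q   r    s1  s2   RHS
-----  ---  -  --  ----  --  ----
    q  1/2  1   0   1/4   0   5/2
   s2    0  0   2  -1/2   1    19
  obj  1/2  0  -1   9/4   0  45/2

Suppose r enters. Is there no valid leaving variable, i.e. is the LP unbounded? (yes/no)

Column r has positive entries in row(s) 2, so the ratio test bounds it — not unbounded.

no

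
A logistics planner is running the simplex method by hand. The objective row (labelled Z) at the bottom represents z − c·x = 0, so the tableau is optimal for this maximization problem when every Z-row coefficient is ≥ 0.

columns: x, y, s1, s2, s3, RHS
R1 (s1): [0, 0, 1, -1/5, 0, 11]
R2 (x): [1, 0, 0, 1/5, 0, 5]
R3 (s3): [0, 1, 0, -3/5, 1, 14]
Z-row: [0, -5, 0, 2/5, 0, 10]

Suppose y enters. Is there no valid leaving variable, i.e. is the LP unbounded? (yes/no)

no

Column y has positive entries in row(s) 3, so the ratio test bounds it — not unbounded.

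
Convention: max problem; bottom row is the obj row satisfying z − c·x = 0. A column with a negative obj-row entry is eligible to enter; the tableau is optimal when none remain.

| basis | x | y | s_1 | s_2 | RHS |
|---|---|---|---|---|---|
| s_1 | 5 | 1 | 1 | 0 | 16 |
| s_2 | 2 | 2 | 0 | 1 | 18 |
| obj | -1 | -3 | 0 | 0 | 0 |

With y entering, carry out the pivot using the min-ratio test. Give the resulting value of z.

27

Ratio test on column y — row 1: 16/1 = 16; row 2: 18/2 = 9. Minimum is 9 at row 2 (s_2 leaves); pivot element 2.
Pivot on row 2; the obj-row RHS becomes 0 − (-3)·9 = 27.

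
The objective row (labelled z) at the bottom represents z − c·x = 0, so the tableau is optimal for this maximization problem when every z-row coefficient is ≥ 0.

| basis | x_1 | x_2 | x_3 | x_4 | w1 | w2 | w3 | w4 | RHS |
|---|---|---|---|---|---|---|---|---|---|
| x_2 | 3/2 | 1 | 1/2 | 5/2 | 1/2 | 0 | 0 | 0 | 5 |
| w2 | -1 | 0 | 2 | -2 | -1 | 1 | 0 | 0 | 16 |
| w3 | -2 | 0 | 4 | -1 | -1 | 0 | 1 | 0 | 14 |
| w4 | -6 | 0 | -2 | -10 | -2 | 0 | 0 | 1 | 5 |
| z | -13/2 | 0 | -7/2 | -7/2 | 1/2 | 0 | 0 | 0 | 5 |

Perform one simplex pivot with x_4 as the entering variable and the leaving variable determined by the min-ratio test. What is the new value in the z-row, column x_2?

7/5

Ratio test on column x_4 — row 1: 5/(5/2) = 2; row 2: entry -2 ≤ 0; row 3: entry -1 ≤ 0; row 4: entry -10 ≤ 0. Minimum is 2 at row 1 (x_2 leaves); pivot element 5/2.
Divide row 1 by 5/2; eliminate column x_4 from the other rows.
z-row update in column x_2: 0 − (-7/2)·(2/5) = 7/5.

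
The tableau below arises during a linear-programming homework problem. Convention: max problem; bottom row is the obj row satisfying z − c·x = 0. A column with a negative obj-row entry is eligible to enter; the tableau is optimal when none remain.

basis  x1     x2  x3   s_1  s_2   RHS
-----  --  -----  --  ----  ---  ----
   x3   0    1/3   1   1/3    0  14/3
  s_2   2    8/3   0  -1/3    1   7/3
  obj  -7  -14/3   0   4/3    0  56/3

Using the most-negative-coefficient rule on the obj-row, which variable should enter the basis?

x1

Negative obj-row entries: x1: -7, x2: -14/3.
The most negative is -7 in column x1, so x1 enters.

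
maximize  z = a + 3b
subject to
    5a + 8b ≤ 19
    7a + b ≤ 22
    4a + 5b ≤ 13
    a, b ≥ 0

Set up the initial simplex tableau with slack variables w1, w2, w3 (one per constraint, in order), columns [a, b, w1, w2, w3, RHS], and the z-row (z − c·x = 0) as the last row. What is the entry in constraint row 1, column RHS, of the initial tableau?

19

The RHS of constraint 1 is b_1 = 19.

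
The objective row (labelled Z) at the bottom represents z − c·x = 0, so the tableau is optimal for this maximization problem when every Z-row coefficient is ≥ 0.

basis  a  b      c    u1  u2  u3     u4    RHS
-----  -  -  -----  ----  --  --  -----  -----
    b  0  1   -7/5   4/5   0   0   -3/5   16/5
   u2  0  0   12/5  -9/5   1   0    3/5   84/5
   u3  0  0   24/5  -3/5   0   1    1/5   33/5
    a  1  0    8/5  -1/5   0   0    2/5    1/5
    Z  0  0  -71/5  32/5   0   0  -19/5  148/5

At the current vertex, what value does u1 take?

u1 is not in the basis, so in the current basic feasible solution u1 = 0.

0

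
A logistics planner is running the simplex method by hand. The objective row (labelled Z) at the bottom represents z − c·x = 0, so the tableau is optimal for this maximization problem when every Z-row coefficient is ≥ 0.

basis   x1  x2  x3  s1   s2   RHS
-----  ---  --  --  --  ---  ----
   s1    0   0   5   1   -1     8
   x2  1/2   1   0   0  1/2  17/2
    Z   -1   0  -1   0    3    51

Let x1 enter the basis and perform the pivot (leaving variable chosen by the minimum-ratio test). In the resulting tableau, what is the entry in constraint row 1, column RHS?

8

Ratio test on column x1 — row 1: entry 0 ≤ 0; row 2: (17/2)/(1/2) = 17. Minimum is 17 at row 2 (x2 leaves); pivot element 1/2.
Divide row 2 by 1/2; eliminate column x1 from the other rows.
Row 1 update in column RHS: 8 − 0·17 = 8.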